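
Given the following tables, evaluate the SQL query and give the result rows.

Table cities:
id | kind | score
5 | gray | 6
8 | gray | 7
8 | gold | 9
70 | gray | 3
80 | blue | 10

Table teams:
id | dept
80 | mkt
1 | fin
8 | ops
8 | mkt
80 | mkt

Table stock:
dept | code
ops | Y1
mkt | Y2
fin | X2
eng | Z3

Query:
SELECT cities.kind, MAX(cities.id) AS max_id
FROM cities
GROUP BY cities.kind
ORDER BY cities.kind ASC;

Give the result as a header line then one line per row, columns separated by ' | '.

== RESULT ==
cities.kind | max_id
blue | 80
gold | 8
gray | 70

Derivation:
After GROUP BY (3 rows):
cities.kind | max_id
gray | 70
gold | 8
blue | 80
After ORDER BY (3 rows):
cities.kind | max_id
blue | 80
gold | 8
gray | 70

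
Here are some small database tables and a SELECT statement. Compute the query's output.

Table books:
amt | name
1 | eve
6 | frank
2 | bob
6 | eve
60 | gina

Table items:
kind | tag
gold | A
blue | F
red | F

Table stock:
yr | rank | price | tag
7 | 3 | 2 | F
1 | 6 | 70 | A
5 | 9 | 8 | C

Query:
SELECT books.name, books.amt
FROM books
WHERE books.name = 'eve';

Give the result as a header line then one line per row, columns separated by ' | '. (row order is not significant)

== RESULT ==
books.name | books.amt
eve | 1
eve | 6

Derivation:
After WHERE (2 rows):
books.amt | books.name
1 | eve
6 | eve
After SELECT (2 rows):
books.name | books.amt
eve | 1
eve | 6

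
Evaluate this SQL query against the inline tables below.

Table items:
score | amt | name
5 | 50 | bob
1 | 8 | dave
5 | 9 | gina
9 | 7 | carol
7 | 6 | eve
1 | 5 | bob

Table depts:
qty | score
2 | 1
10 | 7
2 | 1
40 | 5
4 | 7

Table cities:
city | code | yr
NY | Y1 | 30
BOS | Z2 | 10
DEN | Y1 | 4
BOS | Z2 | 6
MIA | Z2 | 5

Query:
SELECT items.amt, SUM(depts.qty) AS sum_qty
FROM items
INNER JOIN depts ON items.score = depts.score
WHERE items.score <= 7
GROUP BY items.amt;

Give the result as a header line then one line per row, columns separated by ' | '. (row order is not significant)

== RESULT ==
items.amt | sum_qty
50 | 40
8 | 4
9 | 40
6 | 14
5 | 4

Derivation:
After JOIN depts (8 rows):
items.score | items.amt | items.name | depts.qty | depts.score
5 | 50 | bob | 40 | 5
1 | 8 | dave | 2 | 1
1 | 8 | dave | 2 | 1
5 | 9 | gina | 40 | 5
7 | 6 | eve | 10 | 7
7 | 6 | eve | 4 | 7
1 | 5 | bob | 2 | 1
1 | 5 | bob | 2 | 1
After WHERE (8 rows):
items.score | items.amt | items.name | depts.qty | depts.score
5 | 50 | bob | 40 | 5
1 | 8 | dave | 2 | 1
1 | 8 | dave | 2 | 1
5 | 9 | gina | 40 | 5
7 | 6 | eve | 10 | 7
7 | 6 | eve | 4 | 7
1 | 5 | bob | 2 | 1
1 | 5 | bob | 2 | 1
After GROUP BY (5 rows):
items.amt | sum_qty
50 | 40
8 | 4
9 | 40
6 | 14
5 | 4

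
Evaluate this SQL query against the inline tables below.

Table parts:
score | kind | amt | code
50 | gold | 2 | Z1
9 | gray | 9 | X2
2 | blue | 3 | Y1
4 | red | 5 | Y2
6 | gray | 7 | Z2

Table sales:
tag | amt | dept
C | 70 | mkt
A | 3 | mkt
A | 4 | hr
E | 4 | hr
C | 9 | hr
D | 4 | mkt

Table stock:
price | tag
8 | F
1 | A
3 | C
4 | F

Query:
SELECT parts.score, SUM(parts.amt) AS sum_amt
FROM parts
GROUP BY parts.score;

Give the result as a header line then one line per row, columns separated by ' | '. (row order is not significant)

== RESULT ==
parts.score | sum_amt
50 | 2
9 | 9
2 | 3
4 | 5
6 | 7

Derivation:
After GROUP BY (5 rows):
parts.score | sum_amt
50 | 2
9 | 9
2 | 3
4 | 5
6 | 7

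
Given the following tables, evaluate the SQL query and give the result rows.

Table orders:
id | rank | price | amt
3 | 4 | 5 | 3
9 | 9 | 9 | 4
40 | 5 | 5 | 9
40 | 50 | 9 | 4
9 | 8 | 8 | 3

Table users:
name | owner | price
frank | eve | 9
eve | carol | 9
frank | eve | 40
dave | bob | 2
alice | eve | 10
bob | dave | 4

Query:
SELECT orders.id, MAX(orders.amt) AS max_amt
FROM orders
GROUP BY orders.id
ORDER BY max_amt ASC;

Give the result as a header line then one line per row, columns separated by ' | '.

After GROUP BY (3 rows):
orders.id | max_amt
3 | 3
9 | 4
40 | 9
After ORDER BY (3 rows):
orders.id | max_amt
3 | 3
9 | 4
40 | 9

== RESULT ==
orders.id | max_amt
3 | 3
9 | 4
40 | 9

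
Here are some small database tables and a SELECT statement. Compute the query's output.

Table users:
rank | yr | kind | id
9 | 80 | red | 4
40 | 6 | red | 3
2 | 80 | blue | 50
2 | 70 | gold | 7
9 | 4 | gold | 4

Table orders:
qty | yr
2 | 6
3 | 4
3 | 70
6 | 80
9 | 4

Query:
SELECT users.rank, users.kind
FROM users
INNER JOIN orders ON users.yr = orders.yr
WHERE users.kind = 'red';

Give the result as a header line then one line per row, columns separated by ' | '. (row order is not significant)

After JOIN orders (6 rows):
users.rank | users.yr | users.kind | users.id | orders.qty | orders.yr
9 | 80 | red | 4 | 6 | 80
40 | 6 | red | 3 | 2 | 6
2 | 80 | blue | 50 | 6 | 80
2 | 70 | gold | 7 | 3 | 70
9 | 4 | gold | 4 | 3 | 4
9 | 4 | gold | 4 | 9 | 4
After WHERE (2 rows):
users.rank | users.yr | users.kind | users.id | orders.qty | orders.yr
9 | 80 | red | 4 | 6 | 80
40 | 6 | red | 3 | 2 | 6
After SELECT (2 rows):
users.rank | users.kind
9 | red
40 | red

== RESULT ==
users.rank | users.kind
9 | red
40 | red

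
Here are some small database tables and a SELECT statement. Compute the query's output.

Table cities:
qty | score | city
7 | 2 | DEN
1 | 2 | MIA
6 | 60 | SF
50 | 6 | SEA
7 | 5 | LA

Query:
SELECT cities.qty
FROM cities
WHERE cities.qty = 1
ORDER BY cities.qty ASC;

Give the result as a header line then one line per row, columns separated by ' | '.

After WHERE (1 rows):
cities.qty | cities.score | cities.city
1 | 2 | MIA
After SELECT (1 rows):
cities.qty
1
After ORDER BY (1 rows):
cities.qty
1

== RESULT ==
cities.qty
1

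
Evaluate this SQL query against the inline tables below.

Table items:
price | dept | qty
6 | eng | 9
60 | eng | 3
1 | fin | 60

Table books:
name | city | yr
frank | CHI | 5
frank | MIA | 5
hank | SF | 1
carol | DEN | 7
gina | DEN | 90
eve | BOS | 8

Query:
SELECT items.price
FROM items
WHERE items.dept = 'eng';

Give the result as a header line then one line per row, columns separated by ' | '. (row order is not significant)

== RESULT ==
items.price
6
60

Derivation:
After WHERE (2 rows):
items.price | items.dept | items.qty
6 | eng | 9
60 | eng | 3
After SELECT (2 rows):
items.price
6
60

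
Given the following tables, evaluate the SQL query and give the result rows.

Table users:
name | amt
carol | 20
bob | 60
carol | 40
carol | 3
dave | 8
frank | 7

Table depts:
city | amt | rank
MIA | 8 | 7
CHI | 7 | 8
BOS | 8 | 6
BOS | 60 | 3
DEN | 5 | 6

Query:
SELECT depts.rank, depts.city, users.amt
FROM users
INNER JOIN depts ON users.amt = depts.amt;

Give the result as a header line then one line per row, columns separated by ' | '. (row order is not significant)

== RESULT ==
depts.rank | depts.city | users.amt
3 | BOS | 60
7 | MIA | 8
6 | BOS | 8
8 | CHI | 7

Derivation:
After JOIN depts (4 rows):
users.name | users.amt | depts.city | depts.amt | depts.rank
bob | 60 | BOS | 60 | 3
dave | 8 | MIA | 8 | 7
dave | 8 | BOS | 8 | 6
frank | 7 | CHI | 7 | 8
After SELECT (4 rows):
depts.rank | depts.city | users.amt
3 | BOS | 60
7 | MIA | 8
6 | BOS | 8
8 | CHI | 7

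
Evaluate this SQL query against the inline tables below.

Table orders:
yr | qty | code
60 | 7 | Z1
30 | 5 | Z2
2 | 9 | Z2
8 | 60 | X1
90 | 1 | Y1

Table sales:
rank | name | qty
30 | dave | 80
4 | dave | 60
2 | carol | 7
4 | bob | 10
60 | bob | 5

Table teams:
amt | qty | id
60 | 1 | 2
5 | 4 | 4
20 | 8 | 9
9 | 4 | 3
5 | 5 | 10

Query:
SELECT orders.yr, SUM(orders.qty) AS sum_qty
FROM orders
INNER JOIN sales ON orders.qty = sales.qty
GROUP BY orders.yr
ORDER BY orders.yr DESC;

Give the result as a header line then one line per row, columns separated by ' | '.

== RESULT ==
orders.yr | sum_qty
60 | 7
30 | 5
8 | 60

Derivation:
After JOIN sales (3 rows):
orders.yr | orders.qty | orders.code | sales.rank | sales.name | sales.qty
60 | 7 | Z1 | 2 | carol | 7
30 | 5 | Z2 | 60 | bob | 5
8 | 60 | X1 | 4 | dave | 60
After GROUP BY (3 rows):
orders.yr | sum_qty
60 | 7
30 | 5
8 | 60
After ORDER BY (3 rows):
orders.yr | sum_qty
60 | 7
30 | 5
8 | 60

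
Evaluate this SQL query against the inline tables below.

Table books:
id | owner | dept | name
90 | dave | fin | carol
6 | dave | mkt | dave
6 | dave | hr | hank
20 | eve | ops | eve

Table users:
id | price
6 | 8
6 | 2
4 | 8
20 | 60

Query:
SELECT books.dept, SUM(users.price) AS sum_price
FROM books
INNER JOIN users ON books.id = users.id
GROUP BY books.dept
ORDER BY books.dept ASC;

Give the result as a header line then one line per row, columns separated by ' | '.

== RESULT ==
books.dept | sum_price
hr | 10
mkt | 10
ops | 60

Derivation:
After JOIN users (5 rows):
books.id | books.owner | books.dept | books.name | users.id | users.price
6 | dave | mkt | dave | 6 | 8
6 | dave | mkt | dave | 6 | 2
6 | dave | hr | hank | 6 | 8
6 | dave | hr | hank | 6 | 2
20 | eve | ops | eve | 20 | 60
After GROUP BY (3 rows):
books.dept | sum_price
mkt | 10
hr | 10
ops | 60
After ORDER BY (3 rows):
books.dept | sum_price
hr | 10
mkt | 10
ops | 60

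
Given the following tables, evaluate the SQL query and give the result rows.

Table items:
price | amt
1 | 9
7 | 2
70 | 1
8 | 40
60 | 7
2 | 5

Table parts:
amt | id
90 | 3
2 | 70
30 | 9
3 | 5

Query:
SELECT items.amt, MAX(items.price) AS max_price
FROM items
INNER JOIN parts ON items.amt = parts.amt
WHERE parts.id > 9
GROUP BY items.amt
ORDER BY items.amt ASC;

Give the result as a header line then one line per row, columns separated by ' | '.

After JOIN parts (1 rows):
items.price | items.amt | parts.amt | parts.id
7 | 2 | 2 | 70
After WHERE (1 rows):
items.price | items.amt | parts.amt | parts.id
7 | 2 | 2 | 70
After GROUP BY (1 rows):
items.amt | max_price
2 | 7
After ORDER BY (1 rows):
items.amt | max_price
2 | 7

== RESULT ==
items.amt | max_price
2 | 7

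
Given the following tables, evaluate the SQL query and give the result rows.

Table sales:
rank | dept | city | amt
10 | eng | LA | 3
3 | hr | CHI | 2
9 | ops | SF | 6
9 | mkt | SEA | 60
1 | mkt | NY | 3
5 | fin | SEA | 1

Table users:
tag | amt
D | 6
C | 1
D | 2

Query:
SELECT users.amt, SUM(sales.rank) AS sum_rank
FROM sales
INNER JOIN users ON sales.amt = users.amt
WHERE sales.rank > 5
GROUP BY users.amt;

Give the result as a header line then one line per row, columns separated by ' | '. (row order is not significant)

== RESULT ==
users.amt | sum_rank
6 | 9

Derivation:
After JOIN users (3 rows):
sales.rank | sales.dept | sales.city | sales.amt | users.tag | users.amt
3 | hr | CHI | 2 | D | 2
9 | ops | SF | 6 | D | 6
5 | fin | SEA | 1 | C | 1
After WHERE (1 rows):
sales.rank | sales.dept | sales.city | sales.amt | users.tag | users.amt
9 | ops | SF | 6 | D | 6
After GROUP BY (1 rows):
users.amt | sum_rank
6 | 9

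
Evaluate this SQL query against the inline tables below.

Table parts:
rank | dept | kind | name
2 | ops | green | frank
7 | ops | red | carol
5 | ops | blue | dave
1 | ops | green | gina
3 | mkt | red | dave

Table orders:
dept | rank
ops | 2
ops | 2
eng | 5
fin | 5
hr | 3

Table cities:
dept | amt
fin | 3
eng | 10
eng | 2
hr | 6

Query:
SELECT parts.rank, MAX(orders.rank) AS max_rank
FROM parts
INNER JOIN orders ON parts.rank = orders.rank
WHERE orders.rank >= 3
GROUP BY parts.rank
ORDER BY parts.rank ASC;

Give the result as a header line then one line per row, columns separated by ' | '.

After JOIN orders (5 rows):
parts.rank | parts.dept | parts.kind | parts.name | orders.dept | orders.rank
2 | ops | green | frank | ops | 2
2 | ops | green | frank | ops | 2
5 | ops | blue | dave | eng | 5
5 | ops | blue | dave | fin | 5
3 | mkt | red | dave | hr | 3
After WHERE (3 rows):
parts.rank | parts.dept | parts.kind | parts.name | orders.dept | orders.rank
5 | ops | blue | dave | eng | 5
5 | ops | blue | dave | fin | 5
3 | mkt | red | dave | hr | 3
After GROUP BY (2 rows):
parts.rank | max_rank
5 | 5
3 | 3
After ORDER BY (2 rows):
parts.rank | max_rank
3 | 3
5 | 5

== RESULT ==
parts.rank | max_rank
3 | 3
5 | 5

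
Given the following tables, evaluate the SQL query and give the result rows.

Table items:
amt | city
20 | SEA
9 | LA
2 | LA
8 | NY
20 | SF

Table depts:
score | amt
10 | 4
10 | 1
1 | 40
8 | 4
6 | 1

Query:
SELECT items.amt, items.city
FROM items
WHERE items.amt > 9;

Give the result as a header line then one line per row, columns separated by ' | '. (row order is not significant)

== RESULT ==
items.amt | items.city
20 | SEA
20 | SF

Derivation:
After WHERE (2 rows):
items.amt | items.city
20 | SEA
20 | SF
After SELECT (2 rows):
items.amt | items.city
20 | SEA
20 | SF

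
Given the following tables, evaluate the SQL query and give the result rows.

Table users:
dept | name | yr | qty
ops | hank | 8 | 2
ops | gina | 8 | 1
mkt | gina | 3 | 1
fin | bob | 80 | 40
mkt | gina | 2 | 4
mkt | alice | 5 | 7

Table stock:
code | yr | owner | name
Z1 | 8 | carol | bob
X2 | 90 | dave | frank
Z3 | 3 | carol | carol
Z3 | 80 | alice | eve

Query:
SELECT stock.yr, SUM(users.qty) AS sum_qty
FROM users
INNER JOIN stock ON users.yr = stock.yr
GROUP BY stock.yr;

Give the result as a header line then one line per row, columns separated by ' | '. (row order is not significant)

After JOIN stock (4 rows):
users.dept | users.name | users.yr | users.qty | stock.code | stock.yr | stock.owner | stock.name
ops | hank | 8 | 2 | Z1 | 8 | carol | bob
ops | gina | 8 | 1 | Z1 | 8 | carol | bob
mkt | gina | 3 | 1 | Z3 | 3 | carol | carol
fin | bob | 80 | 40 | Z3 | 80 | alice | eve
After GROUP BY (3 rows):
stock.yr | sum_qty
8 | 3
3 | 1
80 | 40

== RESULT ==
stock.yr | sum_qty
8 | 3
3 | 1
80 | 40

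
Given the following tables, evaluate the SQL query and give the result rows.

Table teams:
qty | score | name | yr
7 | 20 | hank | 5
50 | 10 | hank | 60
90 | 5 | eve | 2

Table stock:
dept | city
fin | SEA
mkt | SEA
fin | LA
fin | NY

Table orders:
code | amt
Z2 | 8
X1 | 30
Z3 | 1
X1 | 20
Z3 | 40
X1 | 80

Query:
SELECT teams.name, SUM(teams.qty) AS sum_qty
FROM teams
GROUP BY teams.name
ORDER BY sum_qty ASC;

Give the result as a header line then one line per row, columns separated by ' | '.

== RESULT ==
teams.name | sum_qty
hank | 57
eve | 90

Derivation:
After GROUP BY (2 rows):
teams.name | sum_qty
hank | 57
eve | 90
After ORDER BY (2 rows):
teams.name | sum_qty
hank | 57
eve | 90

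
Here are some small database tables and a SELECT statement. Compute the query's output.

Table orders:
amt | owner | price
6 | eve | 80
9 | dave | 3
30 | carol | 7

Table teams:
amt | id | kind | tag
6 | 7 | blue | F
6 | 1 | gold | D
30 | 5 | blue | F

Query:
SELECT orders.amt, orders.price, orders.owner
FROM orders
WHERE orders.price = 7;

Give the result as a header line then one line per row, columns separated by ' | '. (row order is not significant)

== RESULT ==
orders.amt | orders.price | orders.owner
30 | 7 | carol

Derivation:
After WHERE (1 rows):
orders.amt | orders.owner | orders.price
30 | carol | 7
After SELECT (1 rows):
orders.amt | orders.price | orders.owner
30 | 7 | carol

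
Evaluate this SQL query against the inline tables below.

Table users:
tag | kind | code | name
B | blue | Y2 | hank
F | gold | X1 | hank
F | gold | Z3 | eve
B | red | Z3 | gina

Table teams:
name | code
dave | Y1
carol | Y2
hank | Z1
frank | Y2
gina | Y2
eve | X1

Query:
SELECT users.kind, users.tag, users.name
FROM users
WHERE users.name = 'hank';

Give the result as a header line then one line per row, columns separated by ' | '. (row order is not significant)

After WHERE (2 rows):
users.tag | users.kind | users.code | users.name
B | blue | Y2 | hank
F | gold | X1 | hank
After SELECT (2 rows):
users.kind | users.tag | users.name
blue | B | hank
gold | F | hank

== RESULT ==
users.kind | users.tag | users.name
blue | B | hank
gold | F | hank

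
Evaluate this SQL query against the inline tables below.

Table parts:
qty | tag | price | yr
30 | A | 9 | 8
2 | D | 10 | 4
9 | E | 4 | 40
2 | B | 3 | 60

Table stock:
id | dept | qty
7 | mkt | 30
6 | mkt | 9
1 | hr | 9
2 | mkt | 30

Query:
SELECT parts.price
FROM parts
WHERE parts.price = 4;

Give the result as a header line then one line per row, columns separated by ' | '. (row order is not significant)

== RESULT ==
parts.price
4

Derivation:
After WHERE (1 rows):
parts.qty | parts.tag | parts.price | parts.yr
9 | E | 4 | 40
After SELECT (1 rows):
parts.price
4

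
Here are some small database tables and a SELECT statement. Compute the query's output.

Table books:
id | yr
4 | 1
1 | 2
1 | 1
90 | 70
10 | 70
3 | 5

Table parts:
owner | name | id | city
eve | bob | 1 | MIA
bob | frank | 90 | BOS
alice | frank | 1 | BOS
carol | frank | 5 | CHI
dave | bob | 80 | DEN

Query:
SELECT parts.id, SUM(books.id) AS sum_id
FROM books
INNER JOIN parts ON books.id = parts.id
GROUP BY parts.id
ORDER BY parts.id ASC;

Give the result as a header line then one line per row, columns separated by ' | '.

== RESULT ==
parts.id | sum_id
1 | 4
90 | 90

Derivation:
After JOIN parts (5 rows):
books.id | books.yr | parts.owner | parts.name | parts.id | parts.city
1 | 2 | eve | bob | 1 | MIA
1 | 2 | alice | frank | 1 | BOS
1 | 1 | eve | bob | 1 | MIA
1 | 1 | alice | frank | 1 | BOS
90 | 70 | bob | frank | 90 | BOS
After GROUP BY (2 rows):
parts.id | sum_id
1 | 4
90 | 90
After ORDER BY (2 rows):
parts.id | sum_id
1 | 4
90 | 90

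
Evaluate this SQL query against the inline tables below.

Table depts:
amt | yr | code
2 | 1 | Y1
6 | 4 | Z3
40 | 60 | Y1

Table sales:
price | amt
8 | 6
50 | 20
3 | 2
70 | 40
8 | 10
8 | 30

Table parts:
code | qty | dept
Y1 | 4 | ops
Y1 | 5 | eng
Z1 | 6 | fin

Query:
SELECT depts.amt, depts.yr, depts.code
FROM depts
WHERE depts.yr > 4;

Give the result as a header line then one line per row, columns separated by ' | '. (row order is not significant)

After WHERE (1 rows):
depts.amt | depts.yr | depts.code
40 | 60 | Y1
After SELECT (1 rows):
depts.amt | depts.yr | depts.code
40 | 60 | Y1

== RESULT ==
depts.amt | depts.yr | depts.code
40 | 60 | Y1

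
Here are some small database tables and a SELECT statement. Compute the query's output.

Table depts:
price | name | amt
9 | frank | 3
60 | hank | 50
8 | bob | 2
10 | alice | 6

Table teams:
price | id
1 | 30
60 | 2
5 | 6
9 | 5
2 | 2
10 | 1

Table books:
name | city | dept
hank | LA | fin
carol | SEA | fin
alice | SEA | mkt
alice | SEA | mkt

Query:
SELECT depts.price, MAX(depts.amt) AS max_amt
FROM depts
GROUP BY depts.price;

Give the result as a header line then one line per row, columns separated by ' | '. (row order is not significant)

== RESULT ==
depts.price | max_amt
9 | 3
60 | 50
8 | 2
10 | 6

Derivation:
After GROUP BY (4 rows):
depts.price | max_amt
9 | 3
60 | 50
8 | 2
10 | 6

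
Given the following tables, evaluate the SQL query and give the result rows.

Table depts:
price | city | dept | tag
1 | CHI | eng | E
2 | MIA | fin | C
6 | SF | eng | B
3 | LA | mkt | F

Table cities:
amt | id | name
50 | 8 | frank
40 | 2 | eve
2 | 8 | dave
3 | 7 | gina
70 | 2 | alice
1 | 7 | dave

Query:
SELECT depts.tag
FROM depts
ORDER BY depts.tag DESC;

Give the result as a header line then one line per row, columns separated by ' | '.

== RESULT ==
depts.tag
F
E
C
B

Derivation:
After SELECT (4 rows):
depts.tag
E
C
B
F
After ORDER BY (4 rows):
depts.tag
F
E
C
B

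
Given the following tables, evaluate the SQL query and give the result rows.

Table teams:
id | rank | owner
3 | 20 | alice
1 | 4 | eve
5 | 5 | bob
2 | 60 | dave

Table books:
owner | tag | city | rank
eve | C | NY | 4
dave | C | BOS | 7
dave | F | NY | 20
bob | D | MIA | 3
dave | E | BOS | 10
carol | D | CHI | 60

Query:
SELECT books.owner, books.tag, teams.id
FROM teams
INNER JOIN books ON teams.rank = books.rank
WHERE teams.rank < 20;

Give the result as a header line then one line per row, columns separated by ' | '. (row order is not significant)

== RESULT ==
books.owner | books.tag | teams.id
eve | C | 1

Derivation:
After JOIN books (3 rows):
teams.id | teams.rank | teams.owner | books.owner | books.tag | books.city | books.rank
3 | 20 | alice | dave | F | NY | 20
1 | 4 | eve | eve | C | NY | 4
2 | 60 | dave | carol | D | CHI | 60
After WHERE (1 rows):
teams.id | teams.rank | teams.owner | books.owner | books.tag | books.city | books.rank
1 | 4 | eve | eve | C | NY | 4
After SELECT (1 rows):
books.owner | books.tag | teams.id
eve | C | 1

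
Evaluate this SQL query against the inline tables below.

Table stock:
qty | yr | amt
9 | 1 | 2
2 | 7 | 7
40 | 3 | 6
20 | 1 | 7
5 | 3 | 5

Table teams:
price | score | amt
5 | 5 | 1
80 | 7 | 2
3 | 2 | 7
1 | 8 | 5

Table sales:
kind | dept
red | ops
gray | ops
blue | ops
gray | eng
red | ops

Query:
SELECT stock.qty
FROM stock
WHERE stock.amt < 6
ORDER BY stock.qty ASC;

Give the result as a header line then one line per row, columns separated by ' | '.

== RESULT ==
stock.qty
5
9

Derivation:
After WHERE (2 rows):
stock.qty | stock.yr | stock.amt
9 | 1 | 2
5 | 3 | 5
After SELECT (2 rows):
stock.qty
9
5
After ORDER BY (2 rows):
stock.qty
5
9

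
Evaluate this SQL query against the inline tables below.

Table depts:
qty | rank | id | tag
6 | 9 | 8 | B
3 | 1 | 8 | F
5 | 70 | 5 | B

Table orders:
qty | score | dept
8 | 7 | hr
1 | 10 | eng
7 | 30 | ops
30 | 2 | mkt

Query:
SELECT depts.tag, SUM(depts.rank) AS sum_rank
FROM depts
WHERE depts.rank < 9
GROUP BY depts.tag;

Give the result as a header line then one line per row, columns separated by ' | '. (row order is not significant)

== RESULT ==
depts.tag | sum_rank
F | 1

Derivation:
After WHERE (1 rows):
depts.qty | depts.rank | depts.id | depts.tag
3 | 1 | 8 | F
After GROUP BY (1 rows):
depts.tag | sum_rank
F | 1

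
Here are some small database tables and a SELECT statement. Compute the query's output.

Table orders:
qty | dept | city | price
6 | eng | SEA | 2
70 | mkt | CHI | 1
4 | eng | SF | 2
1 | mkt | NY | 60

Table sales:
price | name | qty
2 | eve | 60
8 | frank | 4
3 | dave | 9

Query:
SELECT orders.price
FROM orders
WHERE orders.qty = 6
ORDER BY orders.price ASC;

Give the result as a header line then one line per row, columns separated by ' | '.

After WHERE (1 rows):
orders.qty | orders.dept | orders.city | orders.price
6 | eng | SEA | 2
After SELECT (1 rows):
orders.price
2
After ORDER BY (1 rows):
orders.price
2

== RESULT ==
orders.price
2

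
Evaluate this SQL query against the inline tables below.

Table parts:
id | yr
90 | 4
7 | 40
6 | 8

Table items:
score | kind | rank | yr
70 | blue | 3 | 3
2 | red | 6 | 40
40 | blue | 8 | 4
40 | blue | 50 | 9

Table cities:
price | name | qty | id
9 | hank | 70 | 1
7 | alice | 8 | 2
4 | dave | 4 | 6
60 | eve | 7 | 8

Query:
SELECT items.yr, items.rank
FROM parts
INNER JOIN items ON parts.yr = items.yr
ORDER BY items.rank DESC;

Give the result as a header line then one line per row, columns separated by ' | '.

== RESULT ==
items.yr | items.rank
4 | 8
40 | 6

Derivation:
After JOIN items (2 rows):
parts.id | parts.yr | items.score | items.kind | items.rank | items.yr
90 | 4 | 40 | blue | 8 | 4
7 | 40 | 2 | red | 6 | 40
After SELECT (2 rows):
items.yr | items.rank
4 | 8
40 | 6
After ORDER BY (2 rows):
items.yr | items.rank
4 | 8
40 | 6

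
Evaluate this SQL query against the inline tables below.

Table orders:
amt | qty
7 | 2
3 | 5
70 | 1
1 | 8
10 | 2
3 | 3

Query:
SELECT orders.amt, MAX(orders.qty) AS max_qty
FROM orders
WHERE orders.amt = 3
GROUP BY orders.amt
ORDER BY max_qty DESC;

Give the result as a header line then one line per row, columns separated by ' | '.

After WHERE (2 rows):
orders.amt | orders.qty
3 | 5
3 | 3
After GROUP BY (1 rows):
orders.amt | max_qty
3 | 5
After ORDER BY (1 rows):
orders.amt | max_qty
3 | 5

== RESULT ==
orders.amt | max_qty
3 | 5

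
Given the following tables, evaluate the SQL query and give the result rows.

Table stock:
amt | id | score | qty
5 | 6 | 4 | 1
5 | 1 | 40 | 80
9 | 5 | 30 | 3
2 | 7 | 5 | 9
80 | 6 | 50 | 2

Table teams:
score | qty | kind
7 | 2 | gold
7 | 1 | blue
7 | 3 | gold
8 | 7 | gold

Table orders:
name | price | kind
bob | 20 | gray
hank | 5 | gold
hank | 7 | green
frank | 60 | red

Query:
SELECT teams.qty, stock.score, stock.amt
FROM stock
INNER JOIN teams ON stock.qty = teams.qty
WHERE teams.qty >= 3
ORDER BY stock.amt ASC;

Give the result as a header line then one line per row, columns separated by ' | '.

== RESULT ==
teams.qty | stock.score | stock.amt
3 | 30 | 9

Derivation:
After JOIN teams (3 rows):
stock.amt | stock.id | stock.score | stock.qty | teams.score | teams.qty | teams.kind
5 | 6 | 4 | 1 | 7 | 1 | blue
9 | 5 | 30 | 3 | 7 | 3 | gold
80 | 6 | 50 | 2 | 7 | 2 | gold
After WHERE (1 rows):
stock.amt | stock.id | stock.score | stock.qty | teams.score | teams.qty | teams.kind
9 | 5 | 30 | 3 | 7 | 3 | gold
After SELECT (1 rows):
teams.qty | stock.score | stock.amt
3 | 30 | 9
After ORDER BY (1 rows):
teams.qty | stock.score | stock.amt
3 | 30 | 9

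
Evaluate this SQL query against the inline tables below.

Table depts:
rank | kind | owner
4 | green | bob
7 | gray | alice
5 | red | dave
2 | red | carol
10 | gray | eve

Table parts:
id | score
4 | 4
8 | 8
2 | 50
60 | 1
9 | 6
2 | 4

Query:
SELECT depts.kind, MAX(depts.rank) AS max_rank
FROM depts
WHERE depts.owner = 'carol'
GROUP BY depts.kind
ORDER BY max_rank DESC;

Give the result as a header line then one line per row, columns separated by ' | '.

After WHERE (1 rows):
depts.rank | depts.kind | depts.owner
2 | red | carol
After GROUP BY (1 rows):
depts.kind | max_rank
red | 2
After ORDER BY (1 rows):
depts.kind | max_rank
red | 2

== RESULT ==
depts.kind | max_rank
red | 2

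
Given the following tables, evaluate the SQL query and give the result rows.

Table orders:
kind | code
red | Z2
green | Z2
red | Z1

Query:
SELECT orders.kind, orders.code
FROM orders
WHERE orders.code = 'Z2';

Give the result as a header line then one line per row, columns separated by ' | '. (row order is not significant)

After WHERE (2 rows):
orders.kind | orders.code
red | Z2
green | Z2
After SELECT (2 rows):
orders.kind | orders.code
red | Z2
green | Z2

== RESULT ==
orders.kind | orders.code
red | Z2
green | Z2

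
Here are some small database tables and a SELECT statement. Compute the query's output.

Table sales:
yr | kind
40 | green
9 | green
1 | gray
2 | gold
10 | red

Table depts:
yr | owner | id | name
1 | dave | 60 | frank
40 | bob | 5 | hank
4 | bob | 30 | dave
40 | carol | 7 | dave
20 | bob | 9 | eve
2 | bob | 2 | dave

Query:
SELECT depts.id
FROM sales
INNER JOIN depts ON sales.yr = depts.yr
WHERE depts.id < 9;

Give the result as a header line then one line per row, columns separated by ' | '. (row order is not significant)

After JOIN depts (4 rows):
sales.yr | sales.kind | depts.yr | depts.owner | depts.id | depts.name
40 | green | 40 | bob | 5 | hank
40 | green | 40 | carol | 7 | dave
1 | gray | 1 | dave | 60 | frank
2 | gold | 2 | bob | 2 | dave
After WHERE (3 rows):
sales.yr | sales.kind | depts.yr | depts.owner | depts.id | depts.name
40 | green | 40 | bob | 5 | hank
40 | green | 40 | carol | 7 | dave
2 | gold | 2 | bob | 2 | dave
After SELECT (3 rows):
depts.id
5
7
2

== RESULT ==
depts.id
5
7
2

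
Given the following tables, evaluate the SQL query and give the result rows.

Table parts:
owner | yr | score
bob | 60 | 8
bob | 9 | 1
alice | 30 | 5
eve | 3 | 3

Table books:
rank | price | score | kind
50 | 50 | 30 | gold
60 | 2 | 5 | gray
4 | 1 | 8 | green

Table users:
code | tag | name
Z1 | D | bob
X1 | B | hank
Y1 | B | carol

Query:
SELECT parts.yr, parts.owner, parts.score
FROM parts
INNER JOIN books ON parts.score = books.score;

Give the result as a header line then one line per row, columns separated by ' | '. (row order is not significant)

== RESULT ==
parts.yr | parts.owner | parts.score
60 | bob | 8
30 | alice | 5

Derivation:
After JOIN books (2 rows):
parts.owner | parts.yr | parts.score | books.rank | books.price | books.score | books.kind
bob | 60 | 8 | 4 | 1 | 8 | green
alice | 30 | 5 | 60 | 2 | 5 | gray
After SELECT (2 rows):
parts.yr | parts.owner | parts.score
60 | bob | 8
30 | alice | 5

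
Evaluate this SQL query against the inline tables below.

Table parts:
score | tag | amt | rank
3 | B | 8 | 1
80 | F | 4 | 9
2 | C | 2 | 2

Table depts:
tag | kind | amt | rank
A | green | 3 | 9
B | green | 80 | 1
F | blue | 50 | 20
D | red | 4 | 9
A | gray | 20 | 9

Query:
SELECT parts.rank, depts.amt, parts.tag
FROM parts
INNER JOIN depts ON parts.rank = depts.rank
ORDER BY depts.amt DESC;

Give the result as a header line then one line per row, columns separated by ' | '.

After JOIN depts (4 rows):
parts.score | parts.tag | parts.amt | parts.rank | depts.tag | depts.kind | depts.amt | depts.rank
3 | B | 8 | 1 | B | green | 80 | 1
80 | F | 4 | 9 | A | green | 3 | 9
80 | F | 4 | 9 | D | red | 4 | 9
80 | F | 4 | 9 | A | gray | 20 | 9
After SELECT (4 rows):
parts.rank | depts.amt | parts.tag
1 | 80 | B
9 | 3 | F
9 | 4 | F
9 | 20 | F
After ORDER BY (4 rows):
parts.rank | depts.amt | parts.tag
1 | 80 | B
9 | 20 | F
9 | 4 | F
9 | 3 | F

== RESULT ==
parts.rank | depts.amt | parts.tag
1 | 80 | B
9 | 20 | F
9 | 4 | F
9 | 3 | F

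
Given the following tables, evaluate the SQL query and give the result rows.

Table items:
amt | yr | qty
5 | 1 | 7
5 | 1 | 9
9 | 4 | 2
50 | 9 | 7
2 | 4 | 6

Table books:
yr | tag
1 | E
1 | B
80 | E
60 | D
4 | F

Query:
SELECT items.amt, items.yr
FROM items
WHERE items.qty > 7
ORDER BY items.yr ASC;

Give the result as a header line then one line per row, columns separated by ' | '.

After WHERE (1 rows):
items.amt | items.yr | items.qty
5 | 1 | 9
After SELECT (1 rows):
items.amt | items.yr
5 | 1
After ORDER BY (1 rows):
items.amt | items.yr
5 | 1

== RESULT ==
items.amt | items.yr
5 | 1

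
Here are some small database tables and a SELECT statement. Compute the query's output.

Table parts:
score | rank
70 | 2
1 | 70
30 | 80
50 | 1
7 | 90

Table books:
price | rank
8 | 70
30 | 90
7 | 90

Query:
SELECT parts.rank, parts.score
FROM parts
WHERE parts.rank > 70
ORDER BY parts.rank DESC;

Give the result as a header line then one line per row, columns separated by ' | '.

== RESULT ==
parts.rank | parts.score
90 | 7
80 | 30

Derivation:
After WHERE (2 rows):
parts.score | parts.rank
30 | 80
7 | 90
After SELECT (2 rows):
parts.rank | parts.score
80 | 30
90 | 7
After ORDER BY (2 rows):
parts.rank | parts.score
90 | 7
80 | 30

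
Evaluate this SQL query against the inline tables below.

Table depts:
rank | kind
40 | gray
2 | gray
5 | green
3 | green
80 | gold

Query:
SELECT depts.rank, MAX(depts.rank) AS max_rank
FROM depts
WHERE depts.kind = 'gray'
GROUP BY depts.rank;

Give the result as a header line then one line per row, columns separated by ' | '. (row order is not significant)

== RESULT ==
depts.rank | max_rank
40 | 40
2 | 2

Derivation:
After WHERE (2 rows):
depts.rank | depts.kind
40 | gray
2 | gray
After GROUP BY (2 rows):
depts.rank | max_rank
40 | 40
2 | 2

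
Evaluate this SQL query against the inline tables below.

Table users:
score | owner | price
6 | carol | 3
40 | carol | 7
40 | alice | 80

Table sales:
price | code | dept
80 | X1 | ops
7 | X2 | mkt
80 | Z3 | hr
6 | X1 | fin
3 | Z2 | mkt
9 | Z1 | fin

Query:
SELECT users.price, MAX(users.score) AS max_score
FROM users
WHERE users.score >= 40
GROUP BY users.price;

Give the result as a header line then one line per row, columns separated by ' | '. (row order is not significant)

After WHERE (2 rows):
users.score | users.owner | users.price
40 | carol | 7
40 | alice | 80
After GROUP BY (2 rows):
users.price | max_score
7 | 40
80 | 40

== RESULT ==
users.price | max_score
7 | 40
80 | 40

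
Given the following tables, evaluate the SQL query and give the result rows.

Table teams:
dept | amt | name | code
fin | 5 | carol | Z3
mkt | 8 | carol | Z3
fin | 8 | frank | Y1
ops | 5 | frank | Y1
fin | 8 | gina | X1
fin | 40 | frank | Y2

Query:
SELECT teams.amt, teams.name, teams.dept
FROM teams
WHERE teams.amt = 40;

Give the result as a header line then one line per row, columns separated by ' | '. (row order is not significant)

After WHERE (1 rows):
teams.dept | teams.amt | teams.name | teams.code
fin | 40 | frank | Y2
After SELECT (1 rows):
teams.amt | teams.name | teams.dept
40 | frank | fin

== RESULT ==
teams.amt | teams.name | teams.dept
40 | frank | fin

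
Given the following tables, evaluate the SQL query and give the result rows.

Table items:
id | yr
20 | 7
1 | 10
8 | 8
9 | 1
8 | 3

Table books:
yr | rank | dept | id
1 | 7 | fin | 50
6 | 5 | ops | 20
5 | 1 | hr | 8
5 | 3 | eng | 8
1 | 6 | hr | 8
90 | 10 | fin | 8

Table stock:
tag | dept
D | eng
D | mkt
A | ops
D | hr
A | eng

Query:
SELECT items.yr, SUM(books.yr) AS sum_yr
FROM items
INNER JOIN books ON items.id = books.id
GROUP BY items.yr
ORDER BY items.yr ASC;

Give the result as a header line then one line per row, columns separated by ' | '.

== RESULT ==
items.yr | sum_yr
3 | 101
7 | 6
8 | 101

Derivation:
After JOIN books (9 rows):
items.id | items.yr | books.yr | books.rank | books.dept | books.id
20 | 7 | 6 | 5 | ops | 20
8 | 8 | 5 | 1 | hr | 8
8 | 8 | 5 | 3 | eng | 8
8 | 8 | 1 | 6 | hr | 8
8 | 8 | 90 | 10 | fin | 8
8 | 3 | 5 | 1 | hr | 8
8 | 3 | 5 | 3 | eng | 8
8 | 3 | 1 | 6 | hr | 8
8 | 3 | 90 | 10 | fin | 8
After GROUP BY (3 rows):
items.yr | sum_yr
7 | 6
8 | 101
3 | 101
After ORDER BY (3 rows):
items.yr | sum_yr
3 | 101
7 | 6
8 | 101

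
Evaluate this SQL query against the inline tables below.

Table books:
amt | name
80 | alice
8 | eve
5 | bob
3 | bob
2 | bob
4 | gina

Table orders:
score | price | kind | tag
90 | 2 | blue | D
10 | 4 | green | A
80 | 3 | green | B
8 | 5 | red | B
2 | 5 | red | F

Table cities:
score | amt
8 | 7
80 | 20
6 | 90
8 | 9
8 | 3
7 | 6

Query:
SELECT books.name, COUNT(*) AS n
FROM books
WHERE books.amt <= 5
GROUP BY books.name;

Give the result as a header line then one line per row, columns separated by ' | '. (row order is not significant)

== RESULT ==
books.name | n
bob | 3
gina | 1

Derivation:
After WHERE (4 rows):
books.amt | books.name
5 | bob
3 | bob
2 | bob
4 | gina
After GROUP BY (2 rows):
books.name | n
bob | 3
gina | 1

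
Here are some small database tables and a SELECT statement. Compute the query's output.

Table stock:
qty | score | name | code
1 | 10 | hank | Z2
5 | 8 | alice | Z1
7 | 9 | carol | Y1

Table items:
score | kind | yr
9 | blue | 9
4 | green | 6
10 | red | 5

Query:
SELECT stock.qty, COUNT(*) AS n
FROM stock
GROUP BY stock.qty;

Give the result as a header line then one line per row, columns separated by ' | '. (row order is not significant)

After GROUP BY (3 rows):
stock.qty | n
1 | 1
5 | 1
7 | 1

== RESULT ==
stock.qty | n
1 | 1
5 | 1
7 | 1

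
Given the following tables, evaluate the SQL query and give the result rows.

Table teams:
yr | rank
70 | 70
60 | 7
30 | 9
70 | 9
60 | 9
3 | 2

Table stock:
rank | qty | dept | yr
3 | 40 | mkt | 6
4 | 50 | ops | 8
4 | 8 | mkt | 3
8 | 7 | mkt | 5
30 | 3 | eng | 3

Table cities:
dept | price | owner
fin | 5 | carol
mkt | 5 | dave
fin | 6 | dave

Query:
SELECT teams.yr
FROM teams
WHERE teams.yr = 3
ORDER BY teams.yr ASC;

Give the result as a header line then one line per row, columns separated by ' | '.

After WHERE (1 rows):
teams.yr | teams.rank
3 | 2
After SELECT (1 rows):
teams.yr
3
After ORDER BY (1 rows):
teams.yr
3

== RESULT ==
teams.yr
3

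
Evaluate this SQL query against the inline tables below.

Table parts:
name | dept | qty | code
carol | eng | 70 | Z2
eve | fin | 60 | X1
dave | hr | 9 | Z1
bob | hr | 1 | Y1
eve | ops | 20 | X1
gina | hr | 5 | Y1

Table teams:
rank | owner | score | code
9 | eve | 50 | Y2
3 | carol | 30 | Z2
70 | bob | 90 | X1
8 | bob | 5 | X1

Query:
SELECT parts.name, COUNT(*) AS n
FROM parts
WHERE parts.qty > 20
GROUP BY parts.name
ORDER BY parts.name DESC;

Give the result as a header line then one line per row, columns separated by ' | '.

== RESULT ==
parts.name | n
eve | 1
carol | 1

Derivation:
After WHERE (2 rows):
parts.name | parts.dept | parts.qty | parts.code
carol | eng | 70 | Z2
eve | fin | 60 | X1
After GROUP BY (2 rows):
parts.name | n
carol | 1
eve | 1
After ORDER BY (2 rows):
parts.name | n
eve | 1
carol | 1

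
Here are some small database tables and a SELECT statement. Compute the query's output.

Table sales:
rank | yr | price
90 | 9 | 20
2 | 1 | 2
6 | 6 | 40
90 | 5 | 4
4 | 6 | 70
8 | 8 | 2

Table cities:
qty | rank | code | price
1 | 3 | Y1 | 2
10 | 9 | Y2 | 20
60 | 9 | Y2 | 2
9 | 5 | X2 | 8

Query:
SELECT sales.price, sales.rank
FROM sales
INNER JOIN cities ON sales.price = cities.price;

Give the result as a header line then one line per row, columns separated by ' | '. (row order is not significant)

After JOIN cities (5 rows):
sales.rank | sales.yr | sales.price | cities.qty | cities.rank | cities.code | cities.price
90 | 9 | 20 | 10 | 9 | Y2 | 20
2 | 1 | 2 | 1 | 3 | Y1 | 2
2 | 1 | 2 | 60 | 9 | Y2 | 2
8 | 8 | 2 | 1 | 3 | Y1 | 2
8 | 8 | 2 | 60 | 9 | Y2 | 2
After SELECT (5 rows):
sales.price | sales.rank
20 | 90
2 | 2
2 | 2
2 | 8
2 | 8

== RESULT ==
sales.price | sales.rank
20 | 90
2 | 2
2 | 2
2 | 8
2 | 8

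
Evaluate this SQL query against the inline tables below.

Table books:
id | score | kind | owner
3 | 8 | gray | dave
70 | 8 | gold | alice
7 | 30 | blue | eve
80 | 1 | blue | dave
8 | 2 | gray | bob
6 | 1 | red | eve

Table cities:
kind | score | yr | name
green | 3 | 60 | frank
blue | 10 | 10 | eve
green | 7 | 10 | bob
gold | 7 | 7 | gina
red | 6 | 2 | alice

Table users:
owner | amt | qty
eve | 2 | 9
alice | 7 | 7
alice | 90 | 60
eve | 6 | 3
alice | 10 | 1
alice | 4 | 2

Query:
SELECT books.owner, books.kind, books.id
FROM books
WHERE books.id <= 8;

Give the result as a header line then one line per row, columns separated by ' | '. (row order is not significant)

After WHERE (4 rows):
books.id | books.score | books.kind | books.owner
3 | 8 | gray | dave
7 | 30 | blue | eve
8 | 2 | gray | bob
6 | 1 | red | eve
After SELECT (4 rows):
books.owner | books.kind | books.id
dave | gray | 3
eve | blue | 7
bob | gray | 8
eve | red | 6

== RESULT ==
books.owner | books.kind | books.id
dave | gray | 3
eve | blue | 7
bob | gray | 8
eve | red | 6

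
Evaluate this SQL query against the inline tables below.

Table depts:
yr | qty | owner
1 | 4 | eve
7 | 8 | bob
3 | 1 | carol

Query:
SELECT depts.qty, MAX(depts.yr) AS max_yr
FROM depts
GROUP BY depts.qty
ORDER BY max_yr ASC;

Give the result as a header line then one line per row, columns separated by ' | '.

== RESULT ==
depts.qty | max_yr
4 | 1
1 | 3
8 | 7

Derivation:
After GROUP BY (3 rows):
depts.qty | max_yr
4 | 1
8 | 7
1 | 3
After ORDER BY (3 rows):
depts.qty | max_yr
4 | 1
1 | 3
8 | 7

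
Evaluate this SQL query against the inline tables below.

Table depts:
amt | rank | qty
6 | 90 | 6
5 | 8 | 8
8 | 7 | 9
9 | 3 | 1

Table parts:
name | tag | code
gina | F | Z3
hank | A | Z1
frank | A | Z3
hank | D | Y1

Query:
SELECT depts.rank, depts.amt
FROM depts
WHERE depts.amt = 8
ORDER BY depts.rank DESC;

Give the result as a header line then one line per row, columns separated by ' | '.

After WHERE (1 rows):
depts.amt | depts.rank | depts.qty
8 | 7 | 9
After SELECT (1 rows):
depts.rank | depts.amt
7 | 8
After ORDER BY (1 rows):
depts.rank | depts.amt
7 | 8

== RESULT ==
depts.rank | depts.amt
7 | 8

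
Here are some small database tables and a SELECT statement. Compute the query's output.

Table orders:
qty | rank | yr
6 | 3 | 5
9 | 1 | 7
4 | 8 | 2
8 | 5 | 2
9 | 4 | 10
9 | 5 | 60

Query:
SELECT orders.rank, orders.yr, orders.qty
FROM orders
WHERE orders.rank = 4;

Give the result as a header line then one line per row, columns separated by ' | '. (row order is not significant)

After WHERE (1 rows):
orders.qty | orders.rank | orders.yr
9 | 4 | 10
After SELECT (1 rows):
orders.rank | orders.yr | orders.qty
4 | 10 | 9

== RESULT ==
orders.rank | orders.yr | orders.qty
4 | 10 | 9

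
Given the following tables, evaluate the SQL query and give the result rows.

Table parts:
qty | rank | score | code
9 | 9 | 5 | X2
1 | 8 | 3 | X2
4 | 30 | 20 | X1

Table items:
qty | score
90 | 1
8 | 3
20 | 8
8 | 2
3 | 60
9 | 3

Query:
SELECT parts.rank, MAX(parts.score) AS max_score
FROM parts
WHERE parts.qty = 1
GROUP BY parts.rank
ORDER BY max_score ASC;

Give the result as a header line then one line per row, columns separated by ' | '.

After WHERE (1 rows):
parts.qty | parts.rank | parts.score | parts.code
1 | 8 | 3 | X2
After GROUP BY (1 rows):
parts.rank | max_score
8 | 3
After ORDER BY (1 rows):
parts.rank | max_score
8 | 3

== RESULT ==
parts.rank | max_score
8 | 3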